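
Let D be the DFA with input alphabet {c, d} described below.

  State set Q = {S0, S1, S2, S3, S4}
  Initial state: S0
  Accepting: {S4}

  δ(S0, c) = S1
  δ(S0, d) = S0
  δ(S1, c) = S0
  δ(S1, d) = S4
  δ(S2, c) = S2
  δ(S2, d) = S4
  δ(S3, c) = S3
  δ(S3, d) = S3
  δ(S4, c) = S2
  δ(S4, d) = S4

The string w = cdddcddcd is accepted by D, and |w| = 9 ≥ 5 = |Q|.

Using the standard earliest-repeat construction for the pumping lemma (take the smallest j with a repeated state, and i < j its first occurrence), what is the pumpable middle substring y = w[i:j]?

d

Run of D on w = c d d d c d d c d:
  step 0: S0  (start)
  step 1: S1  (read c: S0→S1)
  step 2: S4  (read d: S1→S4)
  step 3: S4  (read d: S4→S4)   ← first repeat (S4 seen earlier)
  step 4: S4  (read d: S4→S4)
  step 5: S2  (read c: S4→S2)
  step 6: S4  (read d: S2→S4)
  step 7: S4  (read d: S4→S4)
  step 8: S2  (read c: S4→S2)
  step 9: S4  (read d: S2→S4)

So i = 2, j = 3, giving x = w[0:2] = cd, y = w[2:3] = d, z = w[3:9] = dcddcd.
Check: |xy| = 3 ≤ 5 and |y| = 1 ≥ 1. Reading y takes D from S4 back to S4, so every xyⁱz is accepted.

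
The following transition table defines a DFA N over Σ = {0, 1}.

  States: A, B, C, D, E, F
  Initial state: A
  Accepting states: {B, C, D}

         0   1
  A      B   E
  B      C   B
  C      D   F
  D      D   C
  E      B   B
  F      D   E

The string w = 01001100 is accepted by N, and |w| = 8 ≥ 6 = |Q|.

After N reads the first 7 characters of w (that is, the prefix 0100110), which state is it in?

D

Run of N on the first 7 characters of w = 0 1 0 0 1 1 0:
  step 0: A  (start)
  step 1: B  (read 0: A→B)
  step 2: B  (read 1: B→B)
  step 3: C  (read 0: B→C)
  step 4: D  (read 0: C→D)
  step 5: C  (read 1: D→C)
  step 6: F  (read 1: C→F)
  step 7: D  (read 0: F→D)

After reading 7 characters, N is in state D.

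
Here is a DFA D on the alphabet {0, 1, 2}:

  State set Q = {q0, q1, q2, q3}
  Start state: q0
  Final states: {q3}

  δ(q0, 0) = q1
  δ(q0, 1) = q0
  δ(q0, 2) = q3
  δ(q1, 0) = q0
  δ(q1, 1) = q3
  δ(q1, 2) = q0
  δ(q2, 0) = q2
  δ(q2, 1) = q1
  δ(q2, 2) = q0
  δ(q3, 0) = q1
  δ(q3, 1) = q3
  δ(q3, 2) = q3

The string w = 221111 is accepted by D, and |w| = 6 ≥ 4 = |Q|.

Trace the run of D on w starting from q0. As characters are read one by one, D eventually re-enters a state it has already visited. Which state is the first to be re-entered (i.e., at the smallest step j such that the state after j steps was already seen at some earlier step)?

q3

State sequence: q0 -2-> q3 -2-> q3 -1-> q3 -1-> q3 -1-> q3 -1-> q3
First repeat at step 2: q3 was already visited.

The earliest repeat is at step j = 2: D is in q3, which it already visited at step i = 1.
Since D has 4 states, any run of length ≥ 4 visits 4+1 states, so by pigeonhole some state repeats within the first 4 steps — that repeat gives the pumpable loop.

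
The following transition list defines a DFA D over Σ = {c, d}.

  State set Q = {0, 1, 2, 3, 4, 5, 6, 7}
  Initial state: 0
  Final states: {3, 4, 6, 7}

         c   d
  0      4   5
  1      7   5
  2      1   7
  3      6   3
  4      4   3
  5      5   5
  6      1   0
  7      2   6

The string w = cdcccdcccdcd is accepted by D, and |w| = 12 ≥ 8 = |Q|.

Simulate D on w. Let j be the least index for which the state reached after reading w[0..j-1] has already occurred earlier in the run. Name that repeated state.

6

State sequence: 0 -c-> 4 -d-> 3 -c-> 6 -c-> 1 -c-> 7 -d-> 6 -c-> 1 -c-> 7 -c-> 2 -d-> 7 -c-> 2 -d-> 7
First repeat at step 6: 6 was already visited.

The earliest repeat is at step j = 6: D is in 6, which it already visited at step i = 3.
The DFA has 8 states, so the proof of the pumping lemma guarantees a repeated state among the first 8+1 visited; the segment between the two visits is the pumpable y.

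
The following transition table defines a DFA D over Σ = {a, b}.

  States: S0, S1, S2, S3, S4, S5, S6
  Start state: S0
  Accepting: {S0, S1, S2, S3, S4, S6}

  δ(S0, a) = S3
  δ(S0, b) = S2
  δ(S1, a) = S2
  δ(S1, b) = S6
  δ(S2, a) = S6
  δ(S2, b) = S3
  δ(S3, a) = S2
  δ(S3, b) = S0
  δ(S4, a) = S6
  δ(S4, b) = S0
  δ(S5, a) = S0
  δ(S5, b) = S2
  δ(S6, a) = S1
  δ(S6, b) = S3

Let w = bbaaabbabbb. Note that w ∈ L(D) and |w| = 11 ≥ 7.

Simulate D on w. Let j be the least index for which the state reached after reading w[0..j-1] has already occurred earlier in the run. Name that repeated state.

State sequence: S0 -b-> S2 -b-> S3 -a-> S2 -a-> S6 -a-> S1 -b-> S6 -b-> S3 -a-> S2 -b-> S3 -b-> S0 -b-> S2
First repeat at step 3: S2 was already visited.

The earliest repeat is at step j = 3: D is in S2, which it already visited at step i = 1.
Pumping length from the standard proof: p = 7 (the number of states). The repeated state found above gives |xy| = j ≤ 7 and |y| = j − i ≥ 1.

S2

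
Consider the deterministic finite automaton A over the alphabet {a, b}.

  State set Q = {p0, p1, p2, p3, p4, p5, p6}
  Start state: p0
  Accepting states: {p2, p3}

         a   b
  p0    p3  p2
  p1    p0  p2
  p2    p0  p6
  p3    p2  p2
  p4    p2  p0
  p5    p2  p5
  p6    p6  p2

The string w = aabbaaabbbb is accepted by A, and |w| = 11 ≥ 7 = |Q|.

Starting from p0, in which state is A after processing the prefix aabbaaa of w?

State sequence: p0 -a-> p3 -a-> p2 -b-> p6 -b-> p2 -a-> p0 -a-> p3 -a-> p2

After reading 7 characters, A is in state p2.

p2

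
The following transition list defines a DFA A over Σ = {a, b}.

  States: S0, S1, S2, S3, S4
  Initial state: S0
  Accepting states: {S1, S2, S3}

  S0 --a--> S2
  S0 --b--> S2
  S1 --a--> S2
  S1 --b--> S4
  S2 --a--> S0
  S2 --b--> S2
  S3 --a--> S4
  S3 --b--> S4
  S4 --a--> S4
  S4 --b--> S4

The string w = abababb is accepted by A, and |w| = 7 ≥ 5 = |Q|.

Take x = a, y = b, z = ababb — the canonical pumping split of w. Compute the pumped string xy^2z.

abbababb

xy^2z = a·b·b·ababb = abbababb.
Reading y = b takes A from S2 back to S2, so after x·y·y the machine is still in S2, and z then leads to the accepting state S2. Hence abbababb ∈ L(A).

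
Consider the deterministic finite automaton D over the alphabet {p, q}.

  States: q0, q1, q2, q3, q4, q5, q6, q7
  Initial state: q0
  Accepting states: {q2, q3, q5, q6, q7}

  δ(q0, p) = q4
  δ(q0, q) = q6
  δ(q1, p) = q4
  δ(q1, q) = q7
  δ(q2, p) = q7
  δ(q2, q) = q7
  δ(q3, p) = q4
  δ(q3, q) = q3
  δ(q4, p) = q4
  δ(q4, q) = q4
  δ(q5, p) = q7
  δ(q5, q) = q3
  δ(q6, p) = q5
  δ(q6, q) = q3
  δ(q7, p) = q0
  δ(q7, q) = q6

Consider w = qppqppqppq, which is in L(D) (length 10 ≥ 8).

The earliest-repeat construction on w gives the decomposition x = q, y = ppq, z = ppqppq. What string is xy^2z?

qppqppqppqppq

xy^2z = q·ppq·ppq·ppqppq = qppqppqppqppq.
Reading y = ppq takes D from q6 back to q6, so after x·y·y the machine is still in q6, and z then leads to the accepting state q6. Hence qppqppqppqppq ∈ L(D).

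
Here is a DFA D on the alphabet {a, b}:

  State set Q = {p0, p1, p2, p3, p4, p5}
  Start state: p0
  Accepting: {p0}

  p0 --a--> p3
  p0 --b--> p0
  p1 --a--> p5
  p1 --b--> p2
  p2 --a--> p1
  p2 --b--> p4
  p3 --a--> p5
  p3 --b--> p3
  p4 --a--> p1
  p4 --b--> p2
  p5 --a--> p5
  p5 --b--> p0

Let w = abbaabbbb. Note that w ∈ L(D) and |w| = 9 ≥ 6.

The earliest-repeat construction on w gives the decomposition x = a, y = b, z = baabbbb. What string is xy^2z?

abbbaabbbb

xy^2z = a·b·b·baabbbb = abbbaabbbb.
Reading y = b takes D from p3 back to p3, so after x·y·y the machine is still in p3, and z then leads to the accepting state p0. Hence abbbaabbbb ∈ L(D).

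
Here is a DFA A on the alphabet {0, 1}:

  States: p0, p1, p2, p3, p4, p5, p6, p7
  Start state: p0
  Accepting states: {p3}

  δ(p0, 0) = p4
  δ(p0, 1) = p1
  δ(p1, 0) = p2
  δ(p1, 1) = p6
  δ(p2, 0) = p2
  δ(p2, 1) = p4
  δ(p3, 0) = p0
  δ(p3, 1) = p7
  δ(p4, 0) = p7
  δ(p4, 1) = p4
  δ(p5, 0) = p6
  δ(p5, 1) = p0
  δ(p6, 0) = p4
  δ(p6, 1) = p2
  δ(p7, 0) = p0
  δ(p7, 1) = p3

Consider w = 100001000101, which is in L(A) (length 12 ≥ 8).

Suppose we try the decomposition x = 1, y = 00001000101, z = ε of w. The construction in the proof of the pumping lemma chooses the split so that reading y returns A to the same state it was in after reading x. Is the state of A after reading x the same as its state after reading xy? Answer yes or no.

no

State sequence: p0 -1-> p1 -0-> p2 -0-> p2 -0-> p2 -0-> p2 -1-> p4 -0-> p7 -0-> p0 -0-> p4 -1-> p4 -0-> p7 -1-> p3

After x (step 1): p1. After xy (step 12): p3.
They differ (p1 ≠ p3), so y is not a cycle from the state after x; this split is not the one the pumping-lemma construction produces, and pumping y need not keep the string in L(A).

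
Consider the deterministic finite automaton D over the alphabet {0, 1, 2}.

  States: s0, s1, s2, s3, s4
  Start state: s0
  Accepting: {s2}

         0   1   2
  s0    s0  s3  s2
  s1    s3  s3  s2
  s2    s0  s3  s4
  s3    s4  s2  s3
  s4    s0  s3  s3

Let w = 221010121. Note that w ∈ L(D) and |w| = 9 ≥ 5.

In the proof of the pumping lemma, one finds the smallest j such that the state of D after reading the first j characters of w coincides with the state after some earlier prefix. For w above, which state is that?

s4

State sequence: s0 -2-> s2 -2-> s4 -1-> s3 -0-> s4 -1-> s3 -0-> s4 -1-> s3 -2-> s3 -1-> s2
First repeat at step 4: s4 was already visited.

The earliest repeat is at step j = 4: D is in s4, which it already visited at step i = 2.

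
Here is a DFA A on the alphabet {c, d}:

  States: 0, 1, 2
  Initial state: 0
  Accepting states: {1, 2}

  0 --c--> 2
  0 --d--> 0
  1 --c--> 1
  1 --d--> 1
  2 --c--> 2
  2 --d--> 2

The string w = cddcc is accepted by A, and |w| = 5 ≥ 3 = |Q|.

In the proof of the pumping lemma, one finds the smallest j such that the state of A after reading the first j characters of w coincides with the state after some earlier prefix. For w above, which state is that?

State sequence: 0 -c-> 2 -d-> 2 -d-> 2 -c-> 2 -c-> 2
First repeat at step 2: 2 was already visited.

The earliest repeat is at step j = 2: A is in 2, which it already visited at step i = 1.

2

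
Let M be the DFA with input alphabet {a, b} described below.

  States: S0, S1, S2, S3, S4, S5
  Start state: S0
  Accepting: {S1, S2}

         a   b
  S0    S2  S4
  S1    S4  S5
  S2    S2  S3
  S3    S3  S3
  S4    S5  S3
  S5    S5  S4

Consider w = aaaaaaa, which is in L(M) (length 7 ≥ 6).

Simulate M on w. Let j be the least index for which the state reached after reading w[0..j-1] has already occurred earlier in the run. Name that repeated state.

S2

State sequence: S0 -a-> S2 -a-> S2 -a-> S2 -a-> S2 -a-> S2 -a-> S2 -a-> S2
First repeat at step 2: S2 was already visited.

The earliest repeat is at step j = 2: M is in S2, which it already visited at step i = 1.
Since M has 6 states, any run of length ≥ 6 visits 6+1 states, so by pigeonhole some state repeats within the first 6 steps — that repeat gives the pumpable loop.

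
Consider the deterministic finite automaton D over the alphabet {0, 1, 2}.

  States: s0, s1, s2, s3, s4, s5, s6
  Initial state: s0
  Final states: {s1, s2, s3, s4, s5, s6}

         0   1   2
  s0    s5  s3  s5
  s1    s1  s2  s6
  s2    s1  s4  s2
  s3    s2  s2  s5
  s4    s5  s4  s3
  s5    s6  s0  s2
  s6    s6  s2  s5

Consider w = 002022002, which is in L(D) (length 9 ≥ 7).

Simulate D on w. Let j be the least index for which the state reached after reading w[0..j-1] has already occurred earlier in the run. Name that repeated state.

s5

State sequence: s0 -0-> s5 -0-> s6 -2-> s5 -0-> s6 -2-> s5 -2-> s2 -0-> s1 -0-> s1 -2-> s6
First repeat at step 3: s5 was already visited.

The earliest repeat is at step j = 3: D is in s5, which it already visited at step i = 1.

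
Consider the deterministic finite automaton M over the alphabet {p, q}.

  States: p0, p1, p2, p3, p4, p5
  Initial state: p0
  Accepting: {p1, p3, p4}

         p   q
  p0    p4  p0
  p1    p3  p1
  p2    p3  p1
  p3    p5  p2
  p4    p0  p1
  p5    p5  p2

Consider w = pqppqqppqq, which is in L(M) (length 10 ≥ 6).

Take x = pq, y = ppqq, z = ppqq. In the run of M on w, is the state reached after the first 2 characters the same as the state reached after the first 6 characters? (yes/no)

Run of M on the first 6 characters of w = p q p p q q:
  step 0: p0  (start)
  step 1: p4  (read p: p0→p4)
  step 2: p1  (read q: p4→p1)
  step 3: p3  (read p: p1→p3)
  step 4: p5  (read p: p3→p5)
  step 5: p2  (read q: p5→p2)
  step 6: p1  (read q: p2→p1)

After x (step 2): p1. After xy (step 6): p1.
They match, so y = ppqq drives M around a cycle from p1 back to itself; pumping y any number of times keeps M in p1 before reading z, and xyⁱz ∈ L(M) for every i ≥ 0.

yes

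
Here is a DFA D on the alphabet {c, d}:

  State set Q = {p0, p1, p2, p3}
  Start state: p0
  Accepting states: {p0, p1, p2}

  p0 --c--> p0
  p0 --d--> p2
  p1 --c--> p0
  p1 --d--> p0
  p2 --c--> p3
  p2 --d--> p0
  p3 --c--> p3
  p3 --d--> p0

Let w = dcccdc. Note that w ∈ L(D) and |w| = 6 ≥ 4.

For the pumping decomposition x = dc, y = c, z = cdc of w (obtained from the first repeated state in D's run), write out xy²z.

dccccdc

xy^2z = dc·c·c·cdc = dccccdc.
Reading y = c takes D from p3 back to p3, so after x·y·y the machine is still in p3, and z then leads to the accepting state p0. Hence dccccdc ∈ L(D).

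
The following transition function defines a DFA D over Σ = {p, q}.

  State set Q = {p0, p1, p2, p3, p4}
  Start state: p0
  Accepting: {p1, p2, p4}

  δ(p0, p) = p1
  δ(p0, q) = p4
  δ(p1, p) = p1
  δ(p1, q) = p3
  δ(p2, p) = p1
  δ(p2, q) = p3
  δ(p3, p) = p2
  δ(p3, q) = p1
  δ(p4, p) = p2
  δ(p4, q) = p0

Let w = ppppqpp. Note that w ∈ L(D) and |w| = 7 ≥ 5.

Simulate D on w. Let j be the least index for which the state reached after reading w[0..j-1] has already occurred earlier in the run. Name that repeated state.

p1

Run of D on w = p p p p q p p:
  step 0: p0  (start)
  step 1: p1  (read p: p0→p1)
  step 2: p1  (read p: p1→p1)   ← first repeat (p1 seen earlier)
  step 3: p1  (read p: p1→p1)
  step 4: p1  (read p: p1→p1)
  step 5: p3  (read q: p1→p3)
  step 6: p2  (read p: p3→p2)
  step 7: p1  (read p: p2→p1)

The earliest repeat is at step j = 2: D is in p1, which it already visited at step i = 1.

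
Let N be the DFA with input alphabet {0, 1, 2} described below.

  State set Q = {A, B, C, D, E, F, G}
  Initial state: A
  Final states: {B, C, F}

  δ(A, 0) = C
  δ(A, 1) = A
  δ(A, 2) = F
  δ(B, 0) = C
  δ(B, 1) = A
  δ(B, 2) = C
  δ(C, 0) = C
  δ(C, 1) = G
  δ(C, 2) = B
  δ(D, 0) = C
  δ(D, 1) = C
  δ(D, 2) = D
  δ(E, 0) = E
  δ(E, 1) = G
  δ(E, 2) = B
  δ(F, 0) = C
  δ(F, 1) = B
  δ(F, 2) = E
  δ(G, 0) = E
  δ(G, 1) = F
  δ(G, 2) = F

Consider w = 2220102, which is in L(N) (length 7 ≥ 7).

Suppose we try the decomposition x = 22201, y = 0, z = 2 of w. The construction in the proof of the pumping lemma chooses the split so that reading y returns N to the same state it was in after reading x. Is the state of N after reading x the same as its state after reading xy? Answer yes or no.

Run of N on the first 6 characters of w = 2 2 2 0 1 0:
  step 0: A  (start)
  step 1: F  (read 2: A→F)
  step 2: E  (read 2: F→E)
  step 3: B  (read 2: E→B)
  step 4: C  (read 0: B→C)
  step 5: G  (read 1: C→G)
  step 6: E  (read 0: G→E)

After x (step 5): G. After xy (step 6): E.
They differ (G ≠ E), so y is not a cycle from the state after x; this split is not the one the pumping-lemma construction produces, and pumping y need not keep the string in L(N).

no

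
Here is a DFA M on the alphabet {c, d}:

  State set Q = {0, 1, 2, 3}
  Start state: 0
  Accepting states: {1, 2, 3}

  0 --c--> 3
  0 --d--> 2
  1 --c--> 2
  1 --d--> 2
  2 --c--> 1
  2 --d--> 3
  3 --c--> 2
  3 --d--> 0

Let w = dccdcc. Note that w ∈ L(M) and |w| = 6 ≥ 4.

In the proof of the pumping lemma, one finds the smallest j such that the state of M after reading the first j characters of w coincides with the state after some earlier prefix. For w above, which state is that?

State sequence: 0 -d-> 2 -c-> 1 -c-> 2 -d-> 3 -c-> 2 -c-> 1
First repeat at step 3: 2 was already visited.

The earliest repeat is at step j = 3: M is in 2, which it already visited at step i = 1.

2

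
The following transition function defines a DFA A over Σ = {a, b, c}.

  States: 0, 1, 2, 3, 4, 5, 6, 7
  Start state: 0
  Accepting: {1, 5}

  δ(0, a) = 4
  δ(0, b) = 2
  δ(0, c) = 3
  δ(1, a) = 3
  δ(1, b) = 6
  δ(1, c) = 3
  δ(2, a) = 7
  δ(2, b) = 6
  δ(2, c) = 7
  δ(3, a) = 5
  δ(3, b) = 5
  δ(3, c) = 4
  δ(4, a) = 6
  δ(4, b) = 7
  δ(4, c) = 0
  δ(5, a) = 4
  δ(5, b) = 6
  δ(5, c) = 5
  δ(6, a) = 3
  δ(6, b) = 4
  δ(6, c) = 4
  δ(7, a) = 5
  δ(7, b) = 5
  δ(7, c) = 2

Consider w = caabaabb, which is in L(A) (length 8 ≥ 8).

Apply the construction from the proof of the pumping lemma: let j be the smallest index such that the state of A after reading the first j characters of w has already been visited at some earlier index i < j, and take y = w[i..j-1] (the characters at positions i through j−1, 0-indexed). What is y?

Run of A on w = c a a b a a b b:
  step 0: 0  (start)
  step 1: 3  (read c: 0→3)
  step 2: 5  (read a: 3→5)
  step 3: 4  (read a: 5→4)
  step 4: 7  (read b: 4→7)
  step 5: 5  (read a: 7→5)   ← first repeat (5 seen earlier)
  step 6: 4  (read a: 5→4)
  step 7: 7  (read b: 4→7)
  step 8: 5  (read b: 7→5)

So i = 2, j = 5, giving x = w[0:2] = ca, y = w[2:5] = aba, z = w[5:8] = abb.
Check: |xy| = 5 ≤ 8 and |y| = 3 ≥ 1. Reading y takes A from 5 back to 5, so every xyⁱz is accepted.
With |Q| = 8, pigeonhole forces a state repeat no later than step 8; the substring read between the first and second visits to that state can be pumped.

aba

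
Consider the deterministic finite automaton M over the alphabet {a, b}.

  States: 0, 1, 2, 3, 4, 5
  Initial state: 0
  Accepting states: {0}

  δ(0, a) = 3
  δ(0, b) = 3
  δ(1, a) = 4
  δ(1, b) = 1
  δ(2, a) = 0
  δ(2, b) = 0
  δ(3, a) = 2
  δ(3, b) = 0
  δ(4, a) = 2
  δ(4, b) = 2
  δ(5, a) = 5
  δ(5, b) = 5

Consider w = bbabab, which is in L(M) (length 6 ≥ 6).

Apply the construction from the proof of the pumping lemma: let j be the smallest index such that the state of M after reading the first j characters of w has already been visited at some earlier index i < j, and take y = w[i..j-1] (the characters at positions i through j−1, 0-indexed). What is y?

bb

State sequence: 0 -b-> 3 -b-> 0 -a-> 3 -b-> 0 -a-> 3 -b-> 0
First repeat at step 2: 0 was already visited.

So i = 0, j = 2, giving x = w[0:0] = ε, y = w[0:2] = bb, z = w[2:6] = abab.
Check: |xy| = 2 ≤ 6 and |y| = 2 ≥ 1. Reading y takes M from 0 back to 0, so every xyⁱz is accepted.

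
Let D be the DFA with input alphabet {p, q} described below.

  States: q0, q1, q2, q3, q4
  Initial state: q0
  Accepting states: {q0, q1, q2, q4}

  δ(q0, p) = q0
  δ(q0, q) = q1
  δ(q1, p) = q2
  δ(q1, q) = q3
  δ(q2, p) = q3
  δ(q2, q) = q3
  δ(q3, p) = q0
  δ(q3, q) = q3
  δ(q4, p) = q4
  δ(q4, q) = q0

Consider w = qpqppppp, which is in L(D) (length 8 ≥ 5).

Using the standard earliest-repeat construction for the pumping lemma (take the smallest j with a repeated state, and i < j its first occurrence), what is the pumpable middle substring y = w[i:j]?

qpqp

State sequence: q0 -q-> q1 -p-> q2 -q-> q3 -p-> q0 -p-> q0 -p-> q0 -p-> q0 -p-> q0
First repeat at step 4: q0 was already visited.

So i = 0, j = 4, giving x = w[0:0] = ε, y = w[0:4] = qpqp, z = w[4:8] = pppp.
Check: |xy| = 4 ≤ 5 and |y| = 4 ≥ 1. Reading y takes D from q0 back to q0, so every xyⁱz is accepted.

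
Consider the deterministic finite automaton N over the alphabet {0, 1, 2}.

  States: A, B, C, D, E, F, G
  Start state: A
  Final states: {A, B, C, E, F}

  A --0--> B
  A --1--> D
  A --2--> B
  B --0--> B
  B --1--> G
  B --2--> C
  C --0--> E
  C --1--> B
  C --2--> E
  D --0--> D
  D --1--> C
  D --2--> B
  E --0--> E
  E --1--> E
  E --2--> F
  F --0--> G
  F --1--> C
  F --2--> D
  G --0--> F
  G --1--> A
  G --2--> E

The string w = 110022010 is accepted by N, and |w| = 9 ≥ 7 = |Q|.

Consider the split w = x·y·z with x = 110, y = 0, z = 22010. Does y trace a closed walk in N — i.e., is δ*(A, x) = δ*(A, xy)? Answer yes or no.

yes

State sequence: A -1-> D -1-> C -0-> E -0-> E

After x (step 3): E. After xy (step 4): E.
They match, so y = 0 drives N around a cycle from E back to itself; pumping y any number of times keeps N in E before reading z, and xyⁱz ∈ L(N) for every i ≥ 0.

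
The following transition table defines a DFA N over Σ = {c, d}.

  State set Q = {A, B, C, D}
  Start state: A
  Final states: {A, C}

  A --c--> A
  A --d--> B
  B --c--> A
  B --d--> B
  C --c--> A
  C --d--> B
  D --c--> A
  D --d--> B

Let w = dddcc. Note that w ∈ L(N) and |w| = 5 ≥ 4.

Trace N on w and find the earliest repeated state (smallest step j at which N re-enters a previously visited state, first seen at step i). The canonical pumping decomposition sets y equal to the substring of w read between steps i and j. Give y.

Run of N on w = d d d c c:
  step 0: A  (start)
  step 1: B  (read d: A→B)
  step 2: B  (read d: B→B)   ← first repeat (B seen earlier)
  step 3: B  (read d: B→B)
  step 4: A  (read c: B→A)
  step 5: A  (read c: A→A)

So i = 1, j = 2, giving x = w[0:1] = d, y = w[1:2] = d, z = w[2:5] = dcc.
Check: |xy| = 2 ≤ 4 and |y| = 1 ≥ 1. Reading y takes N from B back to B, so every xyⁱz is accepted.

d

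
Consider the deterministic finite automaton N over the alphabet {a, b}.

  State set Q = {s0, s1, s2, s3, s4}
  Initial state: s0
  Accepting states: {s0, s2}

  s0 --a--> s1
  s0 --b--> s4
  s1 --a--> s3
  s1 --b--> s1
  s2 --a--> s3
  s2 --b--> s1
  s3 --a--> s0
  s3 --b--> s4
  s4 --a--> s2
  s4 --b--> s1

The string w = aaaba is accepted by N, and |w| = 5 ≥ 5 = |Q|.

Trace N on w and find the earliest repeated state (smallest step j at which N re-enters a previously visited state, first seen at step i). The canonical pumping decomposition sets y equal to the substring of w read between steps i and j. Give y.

Run of N on w = a a a b a:
  step 0: s0  (start)
  step 1: s1  (read a: s0→s1)
  step 2: s3  (read a: s1→s3)
  step 3: s0  (read a: s3→s0)   ← first repeat (s0 seen earlier)
  step 4: s4  (read b: s0→s4)
  step 5: s2  (read a: s4→s2)

So i = 0, j = 3, giving x = w[0:0] = ε, y = w[0:3] = aaa, z = w[3:5] = ba.
Check: |xy| = 3 ≤ 5 and |y| = 3 ≥ 1. Reading y takes N from s0 back to s0, so every xyⁱz is accepted.
Pumping length from the standard proof: p = 5 (the number of states). The repeated state found above gives |xy| = j ≤ 5 and |y| = j − i ≥ 1.

aaa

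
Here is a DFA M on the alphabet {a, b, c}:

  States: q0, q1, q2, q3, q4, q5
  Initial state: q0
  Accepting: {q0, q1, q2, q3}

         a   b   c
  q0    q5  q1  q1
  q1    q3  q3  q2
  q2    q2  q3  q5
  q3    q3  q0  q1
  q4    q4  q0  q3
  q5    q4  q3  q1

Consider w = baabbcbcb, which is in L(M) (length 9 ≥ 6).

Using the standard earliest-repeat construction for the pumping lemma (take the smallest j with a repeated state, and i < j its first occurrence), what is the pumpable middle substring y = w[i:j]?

a

Run of M on w = b a a b b c b c b:
  step 0: q0  (start)
  step 1: q1  (read b: q0→q1)
  step 2: q3  (read a: q1→q3)
  step 3: q3  (read a: q3→q3)   ← first repeat (q3 seen earlier)
  step 4: q0  (read b: q3→q0)
  step 5: q1  (read b: q0→q1)
  step 6: q2  (read c: q1→q2)
  step 7: q3  (read b: q2→q3)
  step 8: q1  (read c: q3→q1)
  step 9: q3  (read b: q1→q3)

So i = 2, j = 3, giving x = w[0:2] = ba, y = w[2:3] = a, z = w[3:9] = bbcbcb.
Check: |xy| = 3 ≤ 6 and |y| = 1 ≥ 1. Reading y takes M from q3 back to q3, so every xyⁱz is accepted.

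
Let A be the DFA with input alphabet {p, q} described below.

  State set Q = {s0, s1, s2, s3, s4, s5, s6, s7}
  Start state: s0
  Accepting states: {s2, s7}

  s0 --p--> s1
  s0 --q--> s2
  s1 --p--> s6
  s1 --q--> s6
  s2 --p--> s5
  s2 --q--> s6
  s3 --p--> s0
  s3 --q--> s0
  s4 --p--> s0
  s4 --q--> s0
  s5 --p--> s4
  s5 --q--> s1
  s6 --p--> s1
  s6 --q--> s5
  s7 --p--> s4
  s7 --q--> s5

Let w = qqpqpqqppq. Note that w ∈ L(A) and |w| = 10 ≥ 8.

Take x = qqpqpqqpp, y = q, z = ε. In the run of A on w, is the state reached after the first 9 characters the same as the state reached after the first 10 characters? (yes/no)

Run of A on the first 10 characters of w = q q p q p q q p p q:
  step 0: s0  (start)
  step 1: s2  (read q: s0→s2)
  step 2: s6  (read q: s2→s6)
  step 3: s1  (read p: s6→s1)
  step 4: s6  (read q: s1→s6)
  step 5: s1  (read p: s6→s1)
  step 6: s6  (read q: s1→s6)
  step 7: s5  (read q: s6→s5)
  step 8: s4  (read p: s5→s4)
  step 9: s0  (read p: s4→s0)
  step 10: s2  (read q: s0→s2)

After x (step 9): s0. After xy (step 10): s2.
They differ (s0 ≠ s2), so y is not a cycle from the state after x; this split is not the one the pumping-lemma construction produces, and pumping y need not keep the string in L(A).

no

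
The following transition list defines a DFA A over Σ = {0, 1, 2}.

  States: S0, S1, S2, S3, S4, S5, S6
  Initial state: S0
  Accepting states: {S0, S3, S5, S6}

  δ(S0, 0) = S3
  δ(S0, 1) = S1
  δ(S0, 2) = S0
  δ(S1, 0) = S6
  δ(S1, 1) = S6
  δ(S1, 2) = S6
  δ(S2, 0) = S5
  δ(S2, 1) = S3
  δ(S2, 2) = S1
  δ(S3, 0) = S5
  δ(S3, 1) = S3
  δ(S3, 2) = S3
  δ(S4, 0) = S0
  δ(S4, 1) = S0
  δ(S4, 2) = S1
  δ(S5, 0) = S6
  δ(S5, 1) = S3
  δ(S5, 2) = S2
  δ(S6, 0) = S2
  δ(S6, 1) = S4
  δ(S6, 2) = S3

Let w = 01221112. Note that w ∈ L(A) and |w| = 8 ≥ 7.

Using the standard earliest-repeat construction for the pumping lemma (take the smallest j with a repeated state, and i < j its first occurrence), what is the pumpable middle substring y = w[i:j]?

Run of A on w = 0 1 2 2 1 1 1 2:
  step 0: S0  (start)
  step 1: S3  (read 0: S0→S3)
  step 2: S3  (read 1: S3→S3)   ← first repeat (S3 seen earlier)
  step 3: S3  (read 2: S3→S3)
  step 4: S3  (read 2: S3→S3)
  step 5: S3  (read 1: S3→S3)
  step 6: S3  (read 1: S3→S3)
  step 7: S3  (read 1: S3→S3)
  step 8: S3  (read 2: S3→S3)

So i = 1, j = 2, giving x = w[0:1] = 0, y = w[1:2] = 1, z = w[2:8] = 221112.
Check: |xy| = 2 ≤ 7 and |y| = 1 ≥ 1. Reading y takes A from S3 back to S3, so every xyⁱz is accepted.

1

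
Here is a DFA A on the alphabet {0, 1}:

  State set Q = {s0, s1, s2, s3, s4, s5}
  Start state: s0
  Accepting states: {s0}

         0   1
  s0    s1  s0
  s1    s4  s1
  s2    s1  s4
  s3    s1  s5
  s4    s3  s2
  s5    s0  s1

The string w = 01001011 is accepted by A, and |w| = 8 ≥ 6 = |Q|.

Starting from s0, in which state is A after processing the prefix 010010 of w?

State sequence: s0 -0-> s1 -1-> s1 -0-> s4 -0-> s3 -1-> s5 -0-> s0

After reading 6 characters, A is in state s0.

s0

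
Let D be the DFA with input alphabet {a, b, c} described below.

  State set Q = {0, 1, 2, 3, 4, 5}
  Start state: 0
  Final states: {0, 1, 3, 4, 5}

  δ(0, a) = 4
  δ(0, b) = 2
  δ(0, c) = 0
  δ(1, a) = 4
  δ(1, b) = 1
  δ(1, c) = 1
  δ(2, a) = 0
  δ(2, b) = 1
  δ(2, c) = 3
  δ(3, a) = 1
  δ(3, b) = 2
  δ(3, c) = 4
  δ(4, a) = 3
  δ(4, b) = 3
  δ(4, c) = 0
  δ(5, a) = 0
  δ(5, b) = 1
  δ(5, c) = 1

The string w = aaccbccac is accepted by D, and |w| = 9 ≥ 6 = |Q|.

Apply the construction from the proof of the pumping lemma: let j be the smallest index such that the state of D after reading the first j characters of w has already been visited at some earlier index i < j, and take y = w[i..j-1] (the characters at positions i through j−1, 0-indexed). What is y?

Run of D on w = a a c c b c c a c:
  step 0: 0  (start)
  step 1: 4  (read a: 0→4)
  step 2: 3  (read a: 4→3)
  step 3: 4  (read c: 3→4)   ← first repeat (4 seen earlier)
  step 4: 0  (read c: 4→0)
  step 5: 2  (read b: 0→2)
  step 6: 3  (read c: 2→3)
  step 7: 4  (read c: 3→4)
  step 8: 3  (read a: 4→3)
  step 9: 4  (read c: 3→4)

So i = 1, j = 3, giving x = w[0:1] = a, y = w[1:3] = ac, z = w[3:9] = cbccac.
Check: |xy| = 3 ≤ 6 and |y| = 2 ≥ 1. Reading y takes D from 4 back to 4, so every xyⁱz is accepted.
Pumping length from the standard proof: p = 6 (the number of states). The repeated state found above gives |xy| = j ≤ 6 and |y| = j − i ≥ 1.

ac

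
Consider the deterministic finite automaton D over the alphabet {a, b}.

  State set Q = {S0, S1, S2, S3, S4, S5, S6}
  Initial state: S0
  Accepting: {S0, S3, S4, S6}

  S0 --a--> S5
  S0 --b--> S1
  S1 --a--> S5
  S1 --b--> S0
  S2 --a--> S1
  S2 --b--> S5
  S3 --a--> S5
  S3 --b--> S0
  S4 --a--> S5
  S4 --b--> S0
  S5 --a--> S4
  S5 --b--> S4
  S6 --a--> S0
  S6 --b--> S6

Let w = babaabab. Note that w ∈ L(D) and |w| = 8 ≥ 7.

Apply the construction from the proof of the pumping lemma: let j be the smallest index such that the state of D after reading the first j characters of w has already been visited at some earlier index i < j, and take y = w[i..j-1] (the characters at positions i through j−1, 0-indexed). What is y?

State sequence: S0 -b-> S1 -a-> S5 -b-> S4 -a-> S5 -a-> S4 -b-> S0 -a-> S5 -b-> S4
First repeat at step 4: S5 was already visited.

So i = 2, j = 4, giving x = w[0:2] = ba, y = w[2:4] = ba, z = w[4:8] = abab.
Check: |xy| = 4 ≤ 7 and |y| = 2 ≥ 1. Reading y takes D from S5 back to S5, so every xyⁱz is accepted.
Pumping length from the standard proof: p = 7 (the number of states). The repeated state found above gives |xy| = j ≤ 7 and |y| = j − i ≥ 1.

ba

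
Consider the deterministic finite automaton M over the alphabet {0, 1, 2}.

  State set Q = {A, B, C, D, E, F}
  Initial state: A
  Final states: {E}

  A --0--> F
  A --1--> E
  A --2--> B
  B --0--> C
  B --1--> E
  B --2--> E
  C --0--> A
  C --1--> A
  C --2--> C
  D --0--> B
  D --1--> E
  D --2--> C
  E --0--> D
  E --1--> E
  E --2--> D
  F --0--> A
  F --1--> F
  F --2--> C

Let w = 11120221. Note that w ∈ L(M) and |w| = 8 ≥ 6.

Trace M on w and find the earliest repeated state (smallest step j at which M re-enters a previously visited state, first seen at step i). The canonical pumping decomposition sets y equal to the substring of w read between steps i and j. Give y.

1

State sequence: A -1-> E -1-> E -1-> E -2-> D -0-> B -2-> E -2-> D -1-> E
First repeat at step 2: E was already visited.

So i = 1, j = 2, giving x = w[0:1] = 1, y = w[1:2] = 1, z = w[2:8] = 120221.
Check: |xy| = 2 ≤ 6 and |y| = 1 ≥ 1. Reading y takes M from E back to E, so every xyⁱz is accepted.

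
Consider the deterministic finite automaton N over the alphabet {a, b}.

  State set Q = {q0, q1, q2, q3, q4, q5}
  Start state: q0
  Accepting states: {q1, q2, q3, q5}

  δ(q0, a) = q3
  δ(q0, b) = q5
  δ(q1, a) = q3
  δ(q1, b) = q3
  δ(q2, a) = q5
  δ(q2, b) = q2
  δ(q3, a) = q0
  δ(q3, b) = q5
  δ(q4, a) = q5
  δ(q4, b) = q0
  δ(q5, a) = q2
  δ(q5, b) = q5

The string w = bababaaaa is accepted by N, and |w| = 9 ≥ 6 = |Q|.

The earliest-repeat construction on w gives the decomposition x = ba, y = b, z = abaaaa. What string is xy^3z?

xy^3z = ba·b·b·b·abaaaa = babbbabaaaa.
Reading y = b takes N from q2 back to q2, so after x·y·y·y the machine is still in q2, and z then leads to the accepting state q5. Hence babbbabaaaa ∈ L(N).

babbbabaaaa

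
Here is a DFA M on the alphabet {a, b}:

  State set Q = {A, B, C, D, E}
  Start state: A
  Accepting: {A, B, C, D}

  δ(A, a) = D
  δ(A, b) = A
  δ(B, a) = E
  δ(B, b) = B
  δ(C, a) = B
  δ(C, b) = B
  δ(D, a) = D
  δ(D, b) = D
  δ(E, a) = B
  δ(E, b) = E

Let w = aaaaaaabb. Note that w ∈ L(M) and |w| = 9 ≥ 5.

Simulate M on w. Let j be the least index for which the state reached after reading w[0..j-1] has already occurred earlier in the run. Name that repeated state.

D

Run of M on w = a a a a a a a b b:
  step 0: A  (start)
  step 1: D  (read a: A→D)
  step 2: D  (read a: D→D)   ← first repeat (D seen earlier)
  step 3: D  (read a: D→D)
  step 4: D  (read a: D→D)
  step 5: D  (read a: D→D)
  step 6: D  (read a: D→D)
  step 7: D  (read a: D→D)
  step 8: D  (read b: D→D)
  step 9: D  (read b: D→D)

The earliest repeat is at step j = 2: M is in D, which it already visited at step i = 1.
With |Q| = 5, pigeonhole forces a state repeat no later than step 5; the substring read between the first and second visits to that state can be pumped.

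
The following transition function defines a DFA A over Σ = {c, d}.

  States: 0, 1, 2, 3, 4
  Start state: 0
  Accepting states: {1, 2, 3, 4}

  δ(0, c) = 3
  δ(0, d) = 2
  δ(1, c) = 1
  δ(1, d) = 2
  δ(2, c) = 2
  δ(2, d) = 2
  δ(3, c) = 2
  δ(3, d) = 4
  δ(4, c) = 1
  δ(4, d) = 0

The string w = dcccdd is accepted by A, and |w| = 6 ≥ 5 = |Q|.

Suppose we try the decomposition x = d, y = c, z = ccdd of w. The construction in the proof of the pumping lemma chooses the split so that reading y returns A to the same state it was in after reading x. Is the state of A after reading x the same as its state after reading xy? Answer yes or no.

Run of A on the first 2 characters of w = d c:
  step 0: 0  (start)
  step 1: 2  (read d: 0→2)
  step 2: 2  (read c: 2→2)

After x (step 1): 2. After xy (step 2): 2.
They match, so y = c drives A around a cycle from 2 back to itself; pumping y any number of times keeps A in 2 before reading z, and xyⁱz ∈ L(A) for every i ≥ 0.

yes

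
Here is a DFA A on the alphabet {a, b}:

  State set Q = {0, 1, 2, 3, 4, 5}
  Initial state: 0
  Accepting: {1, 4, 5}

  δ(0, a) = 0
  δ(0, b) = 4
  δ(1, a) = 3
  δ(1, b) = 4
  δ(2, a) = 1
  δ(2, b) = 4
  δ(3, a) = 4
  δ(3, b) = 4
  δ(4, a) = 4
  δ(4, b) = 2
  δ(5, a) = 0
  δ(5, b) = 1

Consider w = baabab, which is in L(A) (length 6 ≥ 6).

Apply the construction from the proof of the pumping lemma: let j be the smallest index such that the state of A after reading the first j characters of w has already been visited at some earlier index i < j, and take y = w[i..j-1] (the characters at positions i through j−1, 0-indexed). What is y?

a

State sequence: 0 -b-> 4 -a-> 4 -a-> 4 -b-> 2 -a-> 1 -b-> 4
First repeat at step 2: 4 was already visited.

So i = 1, j = 2, giving x = w[0:1] = b, y = w[1:2] = a, z = w[2:6] = abab.
Check: |xy| = 2 ≤ 6 and |y| = 1 ≥ 1. Reading y takes A from 4 back to 4, so every xyⁱz is accepted.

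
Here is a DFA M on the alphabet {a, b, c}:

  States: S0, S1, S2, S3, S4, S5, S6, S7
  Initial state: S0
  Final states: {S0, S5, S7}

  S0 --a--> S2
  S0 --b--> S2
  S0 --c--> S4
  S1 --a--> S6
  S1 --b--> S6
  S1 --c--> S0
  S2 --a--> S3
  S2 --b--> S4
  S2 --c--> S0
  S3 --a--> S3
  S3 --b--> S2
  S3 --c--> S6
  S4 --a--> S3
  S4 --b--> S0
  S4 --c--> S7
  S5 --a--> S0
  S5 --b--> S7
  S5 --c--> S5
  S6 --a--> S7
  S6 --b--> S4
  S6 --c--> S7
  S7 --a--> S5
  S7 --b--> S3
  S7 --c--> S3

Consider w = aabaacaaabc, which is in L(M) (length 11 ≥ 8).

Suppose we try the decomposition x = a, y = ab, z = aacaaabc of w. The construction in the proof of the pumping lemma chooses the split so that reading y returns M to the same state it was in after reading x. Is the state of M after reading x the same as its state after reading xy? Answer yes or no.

Run of M on the first 3 characters of w = a a b:
  step 0: S0  (start)
  step 1: S2  (read a: S0→S2)
  step 2: S3  (read a: S2→S3)
  step 3: S2  (read b: S3→S2)

After x (step 1): S2. After xy (step 3): S2.
They match, so y = ab drives M around a cycle from S2 back to itself; pumping y any number of times keeps M in S2 before reading z, and xyⁱz ∈ L(M) for every i ≥ 0.

yes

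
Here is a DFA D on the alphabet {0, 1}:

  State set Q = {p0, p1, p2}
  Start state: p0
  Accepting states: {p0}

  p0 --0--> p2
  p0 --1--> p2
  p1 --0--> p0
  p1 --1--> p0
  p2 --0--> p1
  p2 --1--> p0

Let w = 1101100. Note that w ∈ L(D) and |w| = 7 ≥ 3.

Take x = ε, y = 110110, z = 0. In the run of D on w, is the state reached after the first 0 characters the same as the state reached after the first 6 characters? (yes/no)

State sequence: p0 -1-> p2 -1-> p0 -0-> p2 -1-> p0 -1-> p2 -0-> p1

After x (step 0): p0. After xy (step 6): p1.
They differ (p0 ≠ p1), so y is not a cycle from the state after x; this split is not the one the pumping-lemma construction produces, and pumping y need not keep the string in L(D).

no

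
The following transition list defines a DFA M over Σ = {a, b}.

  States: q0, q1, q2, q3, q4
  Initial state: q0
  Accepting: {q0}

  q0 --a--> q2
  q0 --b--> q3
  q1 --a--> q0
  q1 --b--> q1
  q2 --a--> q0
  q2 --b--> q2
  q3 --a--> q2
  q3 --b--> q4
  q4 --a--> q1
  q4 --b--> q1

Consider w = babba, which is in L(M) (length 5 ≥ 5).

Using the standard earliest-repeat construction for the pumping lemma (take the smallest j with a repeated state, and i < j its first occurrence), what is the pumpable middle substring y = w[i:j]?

b

Run of M on w = b a b b a:
  step 0: q0  (start)
  step 1: q3  (read b: q0→q3)
  step 2: q2  (read a: q3→q2)
  step 3: q2  (read b: q2→q2)   ← first repeat (q2 seen earlier)
  step 4: q2  (read b: q2→q2)
  step 5: q0  (read a: q2→q0)

So i = 2, j = 3, giving x = w[0:2] = ba, y = w[2:3] = b, z = w[3:5] = ba.
Check: |xy| = 3 ≤ 5 and |y| = 1 ≥ 1. Reading y takes M from q2 back to q2, so every xyⁱz is accepted.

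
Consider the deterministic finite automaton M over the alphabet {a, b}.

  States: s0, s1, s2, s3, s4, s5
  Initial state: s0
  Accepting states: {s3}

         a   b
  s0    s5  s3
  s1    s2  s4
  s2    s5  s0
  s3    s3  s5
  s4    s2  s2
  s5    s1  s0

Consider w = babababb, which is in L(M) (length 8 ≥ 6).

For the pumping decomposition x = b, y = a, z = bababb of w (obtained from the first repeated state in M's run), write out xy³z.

baaabababb

xy^3z = b·a·a·a·bababb = baaabababb.
Reading y = a takes M from s3 back to s3, so after x·y·y·y the machine is still in s3, and z then leads to the accepting state s3. Hence baaabababb ∈ L(M).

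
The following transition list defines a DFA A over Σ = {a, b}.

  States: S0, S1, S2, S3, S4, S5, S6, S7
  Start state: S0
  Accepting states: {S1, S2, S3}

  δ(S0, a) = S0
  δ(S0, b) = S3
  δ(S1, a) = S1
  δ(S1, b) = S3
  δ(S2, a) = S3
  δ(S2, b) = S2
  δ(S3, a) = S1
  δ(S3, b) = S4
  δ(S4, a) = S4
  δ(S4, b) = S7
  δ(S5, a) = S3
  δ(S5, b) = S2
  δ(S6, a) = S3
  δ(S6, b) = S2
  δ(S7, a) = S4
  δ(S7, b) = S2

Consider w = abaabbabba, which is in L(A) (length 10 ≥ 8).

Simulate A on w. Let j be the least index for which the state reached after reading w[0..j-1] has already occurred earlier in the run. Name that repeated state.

S0

State sequence: S0 -a-> S0 -b-> S3 -a-> S1 -a-> S1 -b-> S3 -b-> S4 -a-> S4 -b-> S7 -b-> S2 -a-> S3
First repeat at step 1: S0 was already visited.

The earliest repeat is at step j = 1: A is in S0, which it already visited at step i = 0.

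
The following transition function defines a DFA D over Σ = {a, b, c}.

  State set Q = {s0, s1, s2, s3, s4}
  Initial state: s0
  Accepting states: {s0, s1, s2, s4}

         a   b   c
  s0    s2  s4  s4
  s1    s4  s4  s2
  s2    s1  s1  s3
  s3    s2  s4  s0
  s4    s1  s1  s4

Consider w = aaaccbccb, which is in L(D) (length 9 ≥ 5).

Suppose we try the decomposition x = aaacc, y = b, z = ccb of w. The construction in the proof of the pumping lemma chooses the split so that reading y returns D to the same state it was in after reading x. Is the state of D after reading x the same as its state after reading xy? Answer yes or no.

State sequence: s0 -a-> s2 -a-> s1 -a-> s4 -c-> s4 -c-> s4 -b-> s1

After x (step 5): s4. After xy (step 6): s1.
They differ (s4 ≠ s1), so y is not a cycle from the state after x; this split is not the one the pumping-lemma construction produces, and pumping y need not keep the string in L(D).

no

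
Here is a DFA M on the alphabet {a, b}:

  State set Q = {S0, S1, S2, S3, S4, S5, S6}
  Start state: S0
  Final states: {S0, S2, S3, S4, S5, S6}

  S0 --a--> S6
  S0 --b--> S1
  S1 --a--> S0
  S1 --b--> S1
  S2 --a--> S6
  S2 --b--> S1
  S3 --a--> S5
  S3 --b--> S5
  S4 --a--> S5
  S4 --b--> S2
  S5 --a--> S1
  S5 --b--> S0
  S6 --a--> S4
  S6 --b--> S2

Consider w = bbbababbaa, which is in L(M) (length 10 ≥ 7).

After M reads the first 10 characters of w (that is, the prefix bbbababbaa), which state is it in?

State sequence: S0 -b-> S1 -b-> S1 -b-> S1 -a-> S0 -b-> S1 -a-> S0 -b-> S1 -b-> S1 -a-> S0 -a-> S6

After reading 10 characters, M is in state S6.

S6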